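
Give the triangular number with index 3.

The 3rd triangular number is n(n+1)/2 with n = 3.
3·4/2 = 12/2 = 6.

6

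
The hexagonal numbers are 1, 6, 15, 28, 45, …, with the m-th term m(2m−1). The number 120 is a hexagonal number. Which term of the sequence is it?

Set n(2n−1) = 120, giving 2n² − n − 120 = 0.
The discriminant is 1 + 8·120 = 961, and √961 = 31.
So n = (1 + 31) / 4 = 32/4 = 8.

8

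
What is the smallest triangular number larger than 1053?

Solve n(n+1)/2 > 1053 for integer n.
The largest n with value ≤ 1053 is 45 (since 1035 ≤ 1053 < 1081), so the first above is n = 46, value 1081.

1081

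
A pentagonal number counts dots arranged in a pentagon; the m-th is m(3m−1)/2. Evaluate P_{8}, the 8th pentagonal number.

The 8th pentagonal number is n(3n−1)/2 with n = 8.
8·(3·8 − 1)/2 = 8·23/2 = 92.

92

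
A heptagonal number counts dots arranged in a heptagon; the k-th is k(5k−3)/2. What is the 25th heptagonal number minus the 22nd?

348

25·(5·25 − 3)/2 = 1525 and 22·(5·22 − 3)/2 = 1177.
Difference: 1525 − 1177 = 348.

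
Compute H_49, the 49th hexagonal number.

The 49th hexagonal number is n(2n−1) with n = 49.
49·(2·49 − 1) = 49·97 = 4753.

4753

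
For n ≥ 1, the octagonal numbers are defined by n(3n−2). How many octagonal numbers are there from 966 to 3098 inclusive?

14

The n-th octagonal number is n(3n−2).
Smallest index with value ≥ 966: n = 19 (giving 1045).
Largest index with value ≤ 3098: n = 32 (giving 3008).
Indices 19 through 32: 14 terms.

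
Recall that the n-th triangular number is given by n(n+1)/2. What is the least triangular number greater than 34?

36

Solve n(n+1)/2 > 34 for integer n.
The largest n with value ≤ 34 is 7 (since 28 ≤ 34 < 36), so the first above is n = 8, value 36.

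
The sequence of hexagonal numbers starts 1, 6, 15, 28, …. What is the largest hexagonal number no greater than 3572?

3486

Solve n(2n−1) ≤ 3572 for integer n.
n = 42 gives 3486 ≤ 3572, while n = 43 gives 3655 > 3572; so the answer is 3486.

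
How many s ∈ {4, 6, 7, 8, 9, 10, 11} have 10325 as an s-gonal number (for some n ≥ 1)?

1

s = 4: P(4, 101) = 10201 and P(4, 102) = 10404; 10325 is not s-gonal.
s = 6: P(6, 72) = 10296 and P(6, 73) = 10585; 10325 is not s-gonal.
s = 7: P(7, 64) = 10144 and P(7, 65) = 10465; 10325 is not s-gonal.
s = 8: P(8, 59) = 10325. ✓
s = 9: P(9, 54) = 10071 and P(9, 55) = 10450; 10325 is not s-gonal.
s = 10: P(10, 51) = 10251 and P(10, 52) = 10660; 10325 is not s-gonal.
s = 11: P(11, 48) = 10200 and P(11, 49) = 10633; 10325 is not s-gonal.
Hits: s ∈ {8} → 1.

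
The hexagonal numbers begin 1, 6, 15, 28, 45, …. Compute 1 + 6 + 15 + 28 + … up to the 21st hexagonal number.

Σ i(2i−1) = 2Σi² − Σi over i = 1..21.
Σi = 231 and Σi² = 3311.
2·3311 − 1·231 = 6391.

6391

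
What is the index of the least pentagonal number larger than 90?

Solve n(3n−1)/2 > 90 for integer n.
The largest n with value ≤ 90 is 7 (since 70 ≤ 90 < 92), so the first above is n = 8, value 92.

8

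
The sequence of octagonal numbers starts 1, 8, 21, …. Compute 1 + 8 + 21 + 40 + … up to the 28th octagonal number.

Σ i(3i−2) = 3Σi² − 2Σi over i = 1..28.
Σi = 406 and Σi² = 7714.
3·7714 − 2·406 = 22330.

22330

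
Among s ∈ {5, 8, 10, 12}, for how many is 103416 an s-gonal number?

s = 5: P(5, 262) = 102835 and P(5, 263) = 103622; 103416 is not s-gonal.
s = 8: P(8, 186) = 103416. ✓
s = 10: P(10, 161) = 103201 and P(10, 162) = 104490; 103416 is not s-gonal.
s = 12: P(12, 144) = 103104 and P(12, 145) = 104545; 103416 is not s-gonal.
Hits: s ∈ {8} → 1.

1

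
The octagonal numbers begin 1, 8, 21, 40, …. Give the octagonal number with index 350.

The 350th octagonal number is n(3n−2) with n = 350.
350·(3·350 − 2) = 350·1048 = 366800.

366800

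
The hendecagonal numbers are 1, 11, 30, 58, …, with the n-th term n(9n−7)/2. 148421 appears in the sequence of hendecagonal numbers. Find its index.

182

Set n(9n−7)/2 = 148421, giving 9n² − 7n − 296842 = 0.
The discriminant is 49 + 72·148421 = 10686361, and √10686361 = 3269.
So n = (7 + 3269) / 18 = 3276/18 = 182.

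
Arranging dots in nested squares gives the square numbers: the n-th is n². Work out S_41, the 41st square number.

The 41st square number is n² with n = 41.
41² = 1681.

1681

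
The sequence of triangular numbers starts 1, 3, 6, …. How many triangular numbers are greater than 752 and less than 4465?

55

The n-th triangular number is n(n+1)/2.
Smallest index with value > 752: n = 39 (giving 780).
Largest index with value < 4465: n = 93 (giving 4371).
Indices 39 through 93: 55 terms.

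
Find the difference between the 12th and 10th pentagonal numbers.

12·(3·12 − 1)/2 = 210 and 10·(3·10 − 1)/2 = 145.
Difference: 210 − 145 = 65.

65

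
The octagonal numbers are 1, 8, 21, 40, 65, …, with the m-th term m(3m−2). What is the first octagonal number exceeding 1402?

Solve n(3n−2) > 1402 for integer n.
The largest n with value ≤ 1402 is 21 (since 1281 ≤ 1402 < 1408), so the first above is n = 22, value 1408.

1408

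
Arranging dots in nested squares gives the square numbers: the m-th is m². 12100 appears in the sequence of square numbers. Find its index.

110

We need n² = 12100, so n = √12100 = 110.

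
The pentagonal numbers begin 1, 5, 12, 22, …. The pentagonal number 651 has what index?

Set n(3n−1)/2 = 651, giving 3n² − n − 1302 = 0.
So n = (1 + 125) / 6 = 126/6 = 21.

21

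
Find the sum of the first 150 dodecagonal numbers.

5636075

Σ i(5i−4) = 5Σi² − 4Σi over i = 1..150.
Σi = 11325 and Σi² = 1136275.
5·1136275 − 4·11325 = 5636075.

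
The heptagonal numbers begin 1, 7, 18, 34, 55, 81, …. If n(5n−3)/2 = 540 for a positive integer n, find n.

15

Set n(5n−3)/2 = 540, giving 5n² − 3n − 1080 = 0.
So n = (3 + 147) / 10 = 150/10 = 15.
Check: 15·(5·15 − 3)/2 = 540. ✓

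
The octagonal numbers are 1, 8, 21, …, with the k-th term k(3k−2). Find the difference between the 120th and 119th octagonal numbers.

715

Consecutive octagonal numbers differ by 6n − 5: here 6·120 − 5 = 715.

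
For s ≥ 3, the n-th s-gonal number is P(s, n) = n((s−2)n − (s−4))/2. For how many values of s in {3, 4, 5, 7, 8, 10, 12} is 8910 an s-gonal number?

s = 3: P(3, 132) = 8778 and P(3, 133) = 8911; 8910 is not s-gonal.
s = 4: P(4, 94) = 8836 and P(4, 95) = 9025; 8910 is not s-gonal.
s = 5: P(5, 77) = 8855 and P(5, 78) = 9087; 8910 is not s-gonal.
s = 7: P(7, 60) = 8910. ✓
s = 8: P(8, 54) = 8640 and P(8, 55) = 8965; 8910 is not s-gonal.
s = 10: P(10, 47) = 8695 and P(10, 48) = 9072; 8910 is not s-gonal.
s = 12: P(12, 42) = 8652 and P(12, 43) = 9073; 8910 is not s-gonal.
Hits: s ∈ {7} → 1.

1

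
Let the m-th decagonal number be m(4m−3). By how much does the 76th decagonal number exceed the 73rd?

76·(4·76 − 3) = 22876 and 73·(4·73 − 3) = 21097.
Difference: 22876 − 21097 = 1779.

1779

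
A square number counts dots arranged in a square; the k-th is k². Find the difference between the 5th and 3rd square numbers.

5² = 25 and 3² = 9.
Difference: 25 − 9 = 16.

16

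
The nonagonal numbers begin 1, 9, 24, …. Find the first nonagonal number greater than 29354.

Solve n(7n−5)/2 > 29354 for integer n.
The largest n with value ≤ 29354 is 91 (since 28756 ≤ 29354 < 29394), so the first above is n = 92, value 29394.

29394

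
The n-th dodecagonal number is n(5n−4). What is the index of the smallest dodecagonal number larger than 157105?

Solve n(5n−4) > 157105 for integer n.
The largest n with value ≤ 157105 is 177 (since 155937 ≤ 157105 < 157708), so the first above is n = 178, value 157708.

178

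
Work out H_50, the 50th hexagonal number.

50·(2·50 − 1) = 50·99 = 4950.

4950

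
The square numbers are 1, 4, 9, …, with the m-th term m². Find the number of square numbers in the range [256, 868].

14

The n-th square number is n².
Smallest index with value ≥ 256: n = 16 (giving 256).
Largest index with value ≤ 868: n = 29 (giving 841).
Indices 16 through 29: 14 terms.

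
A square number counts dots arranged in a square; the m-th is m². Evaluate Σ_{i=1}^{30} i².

Σ_{i=1}^{30} i² = 30·31·61/6 = 9455.

9455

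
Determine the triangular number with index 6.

The 6th triangular number is n(n+1)/2 with n = 6.
6·7/2 = 42/2 = 21.

21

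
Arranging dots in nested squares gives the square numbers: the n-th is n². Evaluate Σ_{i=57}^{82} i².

127049

Σ_{i=57}^{82} i² = 187165 − 60116 = 127049.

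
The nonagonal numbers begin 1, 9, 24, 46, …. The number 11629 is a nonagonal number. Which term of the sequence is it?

58

Set n(7n−5)/2 = 11629, giving 7n² − 5n − 23258 = 0.
The discriminant is 25 + 56·11629 = 651249, and √651249 = 807.
So n = (5 + 807) / 14 = 812/14 = 58.
Check: 58·(7·58 − 5)/2 = 11629. ✓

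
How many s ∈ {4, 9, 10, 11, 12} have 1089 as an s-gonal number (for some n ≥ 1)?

2

s = 4: P(4, 33) = 1089. ✓
s = 9: P(9, 18) = 1089. ✓
s = 10: P(10, 16) = 976 and P(10, 17) = 1105; 1089 is not s-gonal.
s = 11: P(11, 15) = 960 and P(11, 16) = 1096; 1089 is not s-gonal.
s = 12: P(12, 15) = 1065 and P(12, 16) = 1216; 1089 is not s-gonal.
Hits: s ∈ {4, 9} → 2.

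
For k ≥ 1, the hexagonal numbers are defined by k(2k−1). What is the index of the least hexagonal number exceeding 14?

3

Solve n(2n−1) > 14 for integer n.
The largest n with value ≤ 14 is 2 (since 6 ≤ 14 < 15), so the first above is n = 3, value 15.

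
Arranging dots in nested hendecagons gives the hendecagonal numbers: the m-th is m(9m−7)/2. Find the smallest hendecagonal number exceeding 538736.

540626

Solve n(9n−7)/2 > 538736 for integer n.
The largest n with value ≤ 538736 is 346 (since 537511 ≤ 538736 < 540626), so the first above is n = 347, value 540626.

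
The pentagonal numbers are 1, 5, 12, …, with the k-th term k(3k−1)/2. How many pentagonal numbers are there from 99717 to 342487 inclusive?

The n-th pentagonal number is n(3n−1)/2.
Smallest index with value ≥ 99717: n = 258 (giving 99717).
Largest index with value ≤ 342487: n = 478 (giving 342487).
Indices 258 through 478: 221 terms.

221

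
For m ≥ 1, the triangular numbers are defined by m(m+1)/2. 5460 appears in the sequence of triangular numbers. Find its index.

104

Set n(n+1)/2 = 5460, giving n² + n − 10920 = 0.
So n = (-1 + 209) / 2 = 208/2 = 104.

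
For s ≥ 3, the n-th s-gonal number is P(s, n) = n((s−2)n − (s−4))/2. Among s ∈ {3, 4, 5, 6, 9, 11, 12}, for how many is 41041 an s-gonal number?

s = 3: P(3, 286) = 41041. ✓
s = 4: P(4, 202) = 40804 and P(4, 203) = 41209; 41041 is not s-gonal.
s = 5: P(5, 165) = 40755 and P(5, 166) = 41251; 41041 is not s-gonal.
s = 6: P(6, 143) = 40755 and P(6, 144) = 41328; 41041 is not s-gonal.
s = 9: P(9, 108) = 40554 and P(9, 109) = 41311; 41041 is not s-gonal.
s = 11: P(11, 95) = 40280 and P(11, 96) = 41136; 41041 is not s-gonal.
s = 12: P(12, 91) = 41041. ✓
Hits: s ∈ {3, 12} → 2.

2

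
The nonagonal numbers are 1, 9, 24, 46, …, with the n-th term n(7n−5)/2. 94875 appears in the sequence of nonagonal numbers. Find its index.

Set n(7n−5)/2 = 94875, giving 7n² − 5n − 189750 = 0.
So n = (5 + 2305) / 14 = 2310/14 = 165.

165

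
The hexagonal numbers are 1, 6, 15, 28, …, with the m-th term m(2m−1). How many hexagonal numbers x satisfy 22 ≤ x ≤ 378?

11

The n-th hexagonal number is n(2n−1).
Smallest index with value ≥ 22: n = 4 (giving 28).
Largest index with value ≤ 378: n = 14 (giving 378).
Indices 4 through 14: 11 terms.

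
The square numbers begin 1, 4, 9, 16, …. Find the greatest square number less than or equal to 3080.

Solve n² ≤ 3080 for integer n.
n = 55 gives 3025 ≤ 3080, while n = 56 gives 3136 > 3080; so the answer is 3025.

3025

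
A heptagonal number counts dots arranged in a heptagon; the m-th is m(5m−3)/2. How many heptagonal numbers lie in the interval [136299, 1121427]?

The n-th heptagonal number is n(5n−3)/2.
Smallest index with value ≥ 136299: n = 234 (giving 136539).
Largest index with value ≤ 1121427: n = 670 (giving 1121245).
Indices 234 through 670: 437 terms.

437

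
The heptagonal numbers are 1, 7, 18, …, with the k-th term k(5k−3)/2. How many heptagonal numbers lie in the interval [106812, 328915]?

157

The n-th heptagonal number is n(5n−3)/2.
Smallest index with value ≥ 106812: n = 207 (giving 106812).
Largest index with value ≤ 328915: n = 363 (giving 328878).
Indices 207 through 363: 157 terms.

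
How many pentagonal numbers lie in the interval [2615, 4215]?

The n-th pentagonal number is n(3n−1)/2.
Smallest index with value ≥ 2615: n = 42 (giving 2625).
Largest index with value ≤ 4215: n = 53 (giving 4187).
Indices 42 through 53: 12 terms.

12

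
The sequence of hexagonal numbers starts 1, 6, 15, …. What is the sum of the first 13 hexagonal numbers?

Σ i(2i−1) = 2Σi² − Σi over i = 1..13.
Σi = 91 and Σi² = 819.
2·819 − 1·91 = 1547.

1547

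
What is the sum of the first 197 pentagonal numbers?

Σ i(3i−1)/2 = (3Σi² − Σi) / 2 over i = 1..197.
Σi = 19503 and Σi² = 2567895.
(3·2567895 − 1·19503) / 2 = 7684182/2 = 3842091.

3842091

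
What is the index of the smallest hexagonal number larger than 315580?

398

Solve n(2n−1) > 315580 for integer n.
The largest n with value ≤ 315580 is 397 (since 314821 ≤ 315580 < 316410), so the first above is n = 398, value 316410.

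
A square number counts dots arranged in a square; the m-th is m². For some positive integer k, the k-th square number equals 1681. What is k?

41

We need n² = 1681, so n = √1681 = 41.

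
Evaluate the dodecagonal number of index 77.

29337

The 77th dodecagonal number is n(5n−4) with n = 77.
77·(5·77 − 4) = 77·381 = 29337.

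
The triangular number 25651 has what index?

Set n(n+1)/2 = 25651, giving n² + n − 51302 = 0.
The discriminant is 1 + 8·25651 = 205209, and √205209 = 453.
So n = (-1 + 453) / 2 = 452/2 = 226.

226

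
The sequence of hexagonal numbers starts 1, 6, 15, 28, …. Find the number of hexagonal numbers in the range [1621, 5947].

The n-th hexagonal number is n(2n−1).
Smallest index with value ≥ 1621: n = 29 (giving 1653).
Largest index with value ≤ 5947: n = 54 (giving 5778).
Indices 29 through 54: 26 terms.

26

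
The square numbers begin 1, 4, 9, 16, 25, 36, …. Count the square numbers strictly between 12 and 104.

7

The n-th square number is n².
Smallest index with value > 12: n = 4 (giving 16).
Largest index with value < 104: n = 10 (giving 100).
Indices 4 through 10: 7 terms.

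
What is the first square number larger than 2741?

2809

Solve n² > 2741 for integer n.
The largest n with value ≤ 2741 is 52 (since 2704 ≤ 2741 < 2809), so the first above is n = 53, value 2809.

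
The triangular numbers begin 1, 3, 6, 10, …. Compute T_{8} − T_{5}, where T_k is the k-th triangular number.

21

8·9/2 = 36 and 5·6/2 = 15.
Difference: 36 − 15 = 21.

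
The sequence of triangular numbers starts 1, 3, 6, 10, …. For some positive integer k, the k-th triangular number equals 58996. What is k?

343

Set n(n+1)/2 = 58996, giving n² + n − 117992 = 0.
The discriminant is 1 + 8·58996 = 471969, and √471969 = 687.
So n = (-1 + 687) / 2 = 686/2 = 343.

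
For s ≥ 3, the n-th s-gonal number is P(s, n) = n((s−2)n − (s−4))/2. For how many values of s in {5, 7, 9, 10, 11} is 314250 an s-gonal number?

1

s = 5: P(5, 457) = 313045 and P(5, 458) = 314417; 314250 is not s-gonal.
s = 7: P(7, 354) = 312759 and P(7, 355) = 314530; 314250 is not s-gonal.
s = 9: P(9, 300) = 314250. ✓
s = 10: P(10, 280) = 312760 and P(10, 281) = 315001; 314250 is not s-gonal.
s = 11: P(11, 264) = 312708 and P(11, 265) = 315085; 314250 is not s-gonal.
Hits: s ∈ {9} → 1.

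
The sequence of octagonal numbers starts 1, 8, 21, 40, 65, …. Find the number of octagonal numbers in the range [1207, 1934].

The n-th octagonal number is n(3n−2).
Smallest index with value ≥ 1207: n = 21 (giving 1281).
Largest index with value ≤ 1934: n = 25 (giving 1825).
Indices 21 through 25: 5 terms.

5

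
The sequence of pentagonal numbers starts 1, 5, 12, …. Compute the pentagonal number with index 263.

263·(3·263 − 1)/2 = 263·788/2 = 263·394 = 103622.

103622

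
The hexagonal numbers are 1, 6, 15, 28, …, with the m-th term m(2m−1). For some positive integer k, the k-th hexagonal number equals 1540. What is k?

28

Set n(2n−1) = 1540, giving 2n² − n − 1540 = 0.
The discriminant is 1 + 8·1540 = 12321, and √12321 = 111.
So n = (1 + 111) / 4 = 112/4 = 28.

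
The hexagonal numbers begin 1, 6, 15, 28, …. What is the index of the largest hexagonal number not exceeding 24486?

110

Solve n(2n−1) ≤ 24486 for integer n.
n = 110 gives 24090 ≤ 24486, while n = 111 gives 24531 > 24486; so the answer is index 110.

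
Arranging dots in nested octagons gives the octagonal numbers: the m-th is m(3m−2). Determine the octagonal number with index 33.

3201

The 33rd octagonal number is n(3n−2) with n = 33.
33·(3·33 − 2) = 33·97 = 3201.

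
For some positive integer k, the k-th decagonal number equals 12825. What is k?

Set n(4n−3) = 12825, giving 4n² − 3n − 12825 = 0.
So n = (3 + 453) / 8 = 456/8 = 57.

57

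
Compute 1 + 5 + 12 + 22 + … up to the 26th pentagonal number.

9126

Σ i(3i−1)/2 = (3Σi² − Σi) / 2 over i = 1..26.
Σi = 351 and Σi² = 6201.
(3·6201 − 1·351) / 2 = 18252/2 = 9126.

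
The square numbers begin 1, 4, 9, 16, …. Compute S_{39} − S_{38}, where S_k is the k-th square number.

77

n² − (n−1)² = 2n − 1, so 39² − 38² = 2·39 − 1 = 77.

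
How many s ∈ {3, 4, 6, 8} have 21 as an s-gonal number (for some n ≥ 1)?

2

s = 3: P(3, 6) = 21. ✓
s = 4: P(4, 4) = 16 and P(4, 5) = 25; 21 is not s-gonal.
s = 6: P(6, 3) = 15 and P(6, 4) = 28; 21 is not s-gonal.
s = 8: P(8, 3) = 21. ✓
Hits: s ∈ {3, 8} → 2.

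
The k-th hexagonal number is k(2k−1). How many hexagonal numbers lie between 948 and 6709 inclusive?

The n-th hexagonal number is n(2n−1).
Smallest index with value ≥ 948: n = 23 (giving 1035).
Largest index with value ≤ 6709: n = 58 (giving 6670).
Indices 23 through 58: 36 terms.

36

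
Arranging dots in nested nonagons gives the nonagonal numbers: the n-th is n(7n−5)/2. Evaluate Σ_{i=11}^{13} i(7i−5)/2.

Σ i(7i−5)/2 = (7Σi² − 5Σi) / 2 over i = 11..13.
Σi = 91 − 55 = 36 and Σi² = 819 − 385 = 434.
(7·434 − 5·36) / 2 = 2858/2 = 1429.

1429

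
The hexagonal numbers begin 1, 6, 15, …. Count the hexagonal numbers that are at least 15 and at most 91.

5

The n-th hexagonal number is n(2n−1).
Smallest index with value ≥ 15: n = 3 (giving 15).
Largest index with value ≤ 91: n = 7 (giving 91).
Indices 3 through 7: 5 terms.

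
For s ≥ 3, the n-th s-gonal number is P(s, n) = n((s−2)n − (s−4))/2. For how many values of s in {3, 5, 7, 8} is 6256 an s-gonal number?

1

s = 3: P(3, 111) = 6216 and P(3, 112) = 6328; 6256 is not s-gonal.
s = 5: P(5, 64) = 6112 and P(5, 65) = 6305; 6256 is not s-gonal.
s = 7: P(7, 50) = 6175 and P(7, 51) = 6426; 6256 is not s-gonal.
s = 8: P(8, 46) = 6256. ✓
Hits: s ∈ {8} → 1.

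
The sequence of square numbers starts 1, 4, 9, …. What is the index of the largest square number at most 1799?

42

Solve n² ≤ 1799 for integer n.
n = 42 gives 1764 ≤ 1799, while n = 43 gives 1849 > 1799; so the answer is index 42.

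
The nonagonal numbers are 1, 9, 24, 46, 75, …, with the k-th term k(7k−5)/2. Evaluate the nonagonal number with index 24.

24·(7·24 − 5)/2 = 24·163/2 = 1956.

1956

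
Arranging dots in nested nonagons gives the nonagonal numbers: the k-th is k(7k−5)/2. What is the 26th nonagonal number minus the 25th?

176

Consecutive nonagonal numbers differ by 7n − 6: here 7·26 − 6 = 176.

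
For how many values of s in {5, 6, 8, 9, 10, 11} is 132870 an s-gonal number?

1

s = 5: P(5, 297) = 132165 and P(5, 298) = 133057; 132870 is not s-gonal.
s = 6: P(6, 258) = 132870. ✓
s = 8: P(8, 210) = 131880 and P(8, 211) = 133141; 132870 is not s-gonal.
s = 9: P(9, 195) = 132600 and P(9, 196) = 133966; 132870 is not s-gonal.
s = 10: P(10, 182) = 131950 and P(10, 183) = 133407; 132870 is not s-gonal.
s = 11: P(11, 172) = 132526 and P(11, 173) = 134075; 132870 is not s-gonal.
Hits: s ∈ {6} → 1.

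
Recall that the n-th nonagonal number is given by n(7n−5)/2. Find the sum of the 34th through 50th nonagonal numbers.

104601

Σ i(7i−5)/2 = (7Σi² − 5Σi) / 2 over i = 34..50.
Σi = 1275 − 561 = 714 and Σi² = 42925 − 12529 = 30396.
(7·30396 − 5·714) / 2 = 209202/2 = 104601.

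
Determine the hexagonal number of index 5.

45

5·(2·5 − 1) = 5·9 = 45.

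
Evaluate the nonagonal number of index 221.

The 221st nonagonal number is n(7n−5)/2 with n = 221.
221·(7·221 − 5)/2 = 221·1542/2 = 221·771 = 170391.

170391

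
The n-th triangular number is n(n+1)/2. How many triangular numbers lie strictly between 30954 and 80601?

The n-th triangular number is n(n+1)/2.
Smallest index with value > 30954: n = 249 (giving 31125).
Largest index with value < 80601: n = 400 (giving 80200).
Indices 249 through 400: 152 terms.

152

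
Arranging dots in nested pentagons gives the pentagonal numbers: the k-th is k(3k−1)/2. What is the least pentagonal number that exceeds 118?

145

Solve n(3n−1)/2 > 118 for integer n.
The largest n with value ≤ 118 is 9 (since 117 ≤ 118 < 145), so the first above is n = 10, value 145.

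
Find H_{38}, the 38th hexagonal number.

The 38th hexagonal number is n(2n−1) with n = 38.
38·(2·38 − 1) = 38·75 = 2850.

2850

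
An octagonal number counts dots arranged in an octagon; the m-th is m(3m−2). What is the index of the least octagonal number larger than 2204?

Solve n(3n−2) > 2204 for integer n.
The largest n with value ≤ 2204 is 27 (since 2133 ≤ 2204 < 2296), so the first above is n = 28, value 2296.

28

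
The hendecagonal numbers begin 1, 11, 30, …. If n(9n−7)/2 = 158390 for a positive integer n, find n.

Set n(9n−7)/2 = 158390, giving 9n² − 7n − 316780 = 0.
The discriminant is 49 + 72·158390 = 11404129, and √11404129 = 3377.
So n = (7 + 3377) / 18 = 3384/18 = 188.
Check: 188·(9·188 − 7)/2 = 158390. ✓

188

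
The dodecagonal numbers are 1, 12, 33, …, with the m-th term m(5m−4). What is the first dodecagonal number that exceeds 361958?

363420

Solve n(5n−4) > 361958 for integer n.
The largest n with value ≤ 361958 is 269 (since 360729 ≤ 361958 < 363420), so the first above is n = 270, value 363420.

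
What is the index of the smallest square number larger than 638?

Solve n² > 638 for integer n.
The largest n with value ≤ 638 is 25 (since 625 ≤ 638 < 676), so the first above is n = 26, value 676.

26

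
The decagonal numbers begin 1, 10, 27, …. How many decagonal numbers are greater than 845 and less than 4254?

The n-th decagonal number is n(4n−3).
Smallest index with value > 845: n = 15 (giving 855).
Largest index with value < 4254: n = 32 (giving 4000).
Indices 15 through 32: 18 terms.

18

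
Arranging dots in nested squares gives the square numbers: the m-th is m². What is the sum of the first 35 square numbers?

14910

Σ_{i=1}^{35} i² = 35·36·71/6 = 14910.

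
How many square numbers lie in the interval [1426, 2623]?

The n-th square number is n².
Smallest index with value ≥ 1426: n = 38 (giving 1444).
Largest index with value ≤ 2623: n = 51 (giving 2601).
Indices 38 through 51: 14 terms.

14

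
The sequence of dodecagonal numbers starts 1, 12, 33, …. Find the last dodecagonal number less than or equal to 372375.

371553

Solve n(5n−4) ≤ 372375 for integer n.
n = 273 gives 371553 ≤ 372375, while n = 274 gives 374284 > 372375; so the answer is 371553.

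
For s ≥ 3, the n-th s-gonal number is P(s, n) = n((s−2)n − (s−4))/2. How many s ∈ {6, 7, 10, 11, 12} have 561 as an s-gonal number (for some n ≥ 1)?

2

s = 6: P(6, 17) = 561. ✓
s = 7: P(7, 15) = 540 and P(7, 16) = 616; 561 is not s-gonal.
s = 10: P(10, 12) = 540 and P(10, 13) = 637; 561 is not s-gonal.
s = 11: P(11, 11) = 506 and P(11, 12) = 606; 561 is not s-gonal.
s = 12: P(12, 11) = 561. ✓
Hits: s ∈ {6, 12} → 2.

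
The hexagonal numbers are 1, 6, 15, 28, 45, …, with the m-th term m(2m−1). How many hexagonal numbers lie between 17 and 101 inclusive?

The n-th hexagonal number is n(2n−1).
Smallest index with value ≥ 17: n = 4 (giving 28).
Largest index with value ≤ 101: n = 7 (giving 91).
Indices 4 through 7: 4 terms.

4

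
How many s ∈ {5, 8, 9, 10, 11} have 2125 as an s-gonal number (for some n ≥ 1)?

s = 5: P(5, 37) = 2035 and P(5, 38) = 2147; 2125 is not s-gonal.
s = 8: P(8, 26) = 1976 and P(8, 27) = 2133; 2125 is not s-gonal.
s = 9: P(9, 25) = 2125. ✓
s = 10: P(10, 23) = 2047 and P(10, 24) = 2232; 2125 is not s-gonal.
s = 11: P(11, 22) = 2101 and P(11, 23) = 2300; 2125 is not s-gonal.
Hits: s ∈ {9} → 1.

1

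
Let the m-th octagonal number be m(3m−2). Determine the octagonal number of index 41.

4961

41·(3·41 − 2) = 41·121 = 4961.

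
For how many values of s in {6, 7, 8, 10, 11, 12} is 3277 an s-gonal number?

1

s = 6: P(6, 40) = 3160 and P(6, 41) = 3321; 3277 is not s-gonal.
s = 7: P(7, 36) = 3186 and P(7, 37) = 3367; 3277 is not s-gonal.
s = 8: P(8, 33) = 3201 and P(8, 34) = 3400; 3277 is not s-gonal.
s = 10: P(10, 29) = 3277. ✓
s = 11: P(11, 27) = 3186 and P(11, 28) = 3430; 3277 is not s-gonal.
s = 12: P(12, 26) = 3276 and P(12, 27) = 3537; 3277 is not s-gonal.
Hits: s ∈ {10} → 1.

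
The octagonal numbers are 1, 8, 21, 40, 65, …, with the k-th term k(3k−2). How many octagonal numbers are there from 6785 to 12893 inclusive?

18

The n-th octagonal number is n(3n−2).
Smallest index with value ≥ 6785: n = 48 (giving 6816).
Largest index with value ≤ 12893: n = 65 (giving 12545).
Indices 48 through 65: 18 terms.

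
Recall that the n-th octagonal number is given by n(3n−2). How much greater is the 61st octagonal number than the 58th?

61·(3·61 − 2) = 11041 and 58·(3·58 − 2) = 9976.
Difference: 11041 − 9976 = 1065.

1065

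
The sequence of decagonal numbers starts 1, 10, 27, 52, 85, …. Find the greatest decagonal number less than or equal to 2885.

Solve n(4n−3) ≤ 2885 for integer n.
n = 27 gives 2835 ≤ 2885, while n = 28 gives 3052 > 2885; so the answer is 2835.

2835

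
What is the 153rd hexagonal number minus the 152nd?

609

Consecutive hexagonal numbers differ by 4n − 3: here 4·153 − 3 = 609.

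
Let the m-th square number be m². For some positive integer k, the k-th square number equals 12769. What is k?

We need n² = 12769, so n = √12769 = 113.
Check: 113² = 12769. ✓

113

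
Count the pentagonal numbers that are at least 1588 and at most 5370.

28

The n-th pentagonal number is n(3n−1)/2.
Smallest index with value ≥ 1588: n = 33 (giving 1617).
Largest index with value ≤ 5370: n = 60 (giving 5370).
Indices 33 through 60: 28 terms.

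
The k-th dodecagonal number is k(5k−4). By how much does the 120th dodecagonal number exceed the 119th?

Consecutive dodecagonal numbers differ by 10n − 9: here 10·120 − 9 = 1191.

1191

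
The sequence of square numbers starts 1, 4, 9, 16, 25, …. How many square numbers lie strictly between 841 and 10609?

73

The n-th square number is n².
Smallest index with value > 841: n = 30 (giving 900).
Largest index with value < 10609: n = 102 (giving 10404).
Indices 30 through 102: 73 terms.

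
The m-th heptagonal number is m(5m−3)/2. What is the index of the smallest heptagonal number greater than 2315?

31

Solve n(5n−3)/2 > 2315 for integer n.
The largest n with value ≤ 2315 is 30 (since 2205 ≤ 2315 < 2356), so the first above is n = 31, value 2356.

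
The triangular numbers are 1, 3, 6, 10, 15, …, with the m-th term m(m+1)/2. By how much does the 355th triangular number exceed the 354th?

355

Consecutive triangular numbers differ by n: T_{355} − T_{354} = 355.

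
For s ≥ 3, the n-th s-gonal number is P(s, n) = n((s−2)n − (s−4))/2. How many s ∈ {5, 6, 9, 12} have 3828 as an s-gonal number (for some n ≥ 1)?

1

s = 5: P(5, 50) = 3725 and P(5, 51) = 3876; 3828 is not s-gonal.
s = 6: P(6, 44) = 3828. ✓
s = 9: P(9, 33) = 3729 and P(9, 34) = 3961; 3828 is not s-gonal.
s = 12: P(12, 28) = 3808 and P(12, 29) = 4089; 3828 is not s-gonal.
Hits: s ∈ {6} → 1.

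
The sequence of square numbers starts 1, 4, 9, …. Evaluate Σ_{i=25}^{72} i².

Σ_{i=25}^{72} i² = 127020 − 4900 = 122120.

122120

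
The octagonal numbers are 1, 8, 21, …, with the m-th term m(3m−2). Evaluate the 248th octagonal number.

184016

The 248th octagonal number is n(3n−2) with n = 248.
248·(3·248 − 2) = 248·742 = 184016.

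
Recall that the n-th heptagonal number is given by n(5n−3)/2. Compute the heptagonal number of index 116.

The 116th heptagonal number is n(5n−3)/2 with n = 116.
116·(5·116 − 3)/2 = 116·577/2 = 33466.

33466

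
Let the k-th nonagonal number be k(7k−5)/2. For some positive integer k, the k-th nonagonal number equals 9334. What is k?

Set n(7n−5)/2 = 9334, giving 7n² − 5n − 18668 = 0.
The discriminant is 25 + 56·9334 = 522729, and √522729 = 723.
So n = (5 + 723) / 14 = 728/14 = 52.

52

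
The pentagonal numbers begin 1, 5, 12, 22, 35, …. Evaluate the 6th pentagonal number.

51

The 6th pentagonal number is n(3n−1)/2 with n = 6.
6·(3·6 − 1)/2 = 6·17/2 = 51.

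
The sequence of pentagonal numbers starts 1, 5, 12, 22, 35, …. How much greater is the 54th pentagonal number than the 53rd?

Consecutive pentagonal numbers differ by 3n − 2: here 3·54 − 2 = 160.

160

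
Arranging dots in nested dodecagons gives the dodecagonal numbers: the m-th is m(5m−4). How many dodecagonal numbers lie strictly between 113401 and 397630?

The n-th dodecagonal number is n(5n−4).
Smallest index with value > 113401: n = 152 (giving 114912).
Largest index with value < 397630: n = 282 (giving 396492).
Indices 152 through 282: 131 terms.

131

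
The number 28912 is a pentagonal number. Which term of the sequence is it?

139

Set n(3n−1)/2 = 28912, giving 3n² − n − 57824 = 0.
So n = (1 + 833) / 6 = 834/6 = 139.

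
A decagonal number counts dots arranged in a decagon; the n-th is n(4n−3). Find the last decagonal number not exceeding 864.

Solve n(4n−3) ≤ 864 for integer n.
n = 15 gives 855 ≤ 864, while n = 16 gives 976 > 864; so the answer is 855.

855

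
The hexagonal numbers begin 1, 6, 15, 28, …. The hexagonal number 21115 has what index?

103

Set n(2n−1) = 21115, giving 2n² − n − 21115 = 0.
So n = (1 + 411) / 4 = 412/4 = 103.
Check: 103·(2·103 − 1) = 21115. ✓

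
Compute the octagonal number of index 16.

16·(3·16 − 2) = 16·46 = 736.

736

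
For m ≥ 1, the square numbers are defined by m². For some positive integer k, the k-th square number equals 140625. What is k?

375

We need n² = 140625, so n = √140625 = 375.
Check: 375² = 140625. ✓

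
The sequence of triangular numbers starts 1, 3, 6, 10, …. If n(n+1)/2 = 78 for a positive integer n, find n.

Set n(n+1)/2 = 78, giving n² + n − 156 = 0.
So n = (-1 + 25) / 2 = 24/2 = 12.

12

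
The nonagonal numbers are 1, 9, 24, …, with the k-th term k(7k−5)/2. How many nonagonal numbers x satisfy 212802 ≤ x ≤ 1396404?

The n-th nonagonal number is n(7n−5)/2.
Smallest index with value ≥ 212802: n = 247 (giving 212914).
Largest index with value ≤ 1396404: n = 632 (giving 1396404).
Indices 247 through 632: 386 terms.

386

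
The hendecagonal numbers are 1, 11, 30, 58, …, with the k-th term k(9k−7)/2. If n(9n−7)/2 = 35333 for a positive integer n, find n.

89

Set n(9n−7)/2 = 35333, giving 9n² − 7n − 70666 = 0.
The discriminant is 49 + 72·35333 = 2544025, and √2544025 = 1595.
So n = (7 + 1595) / 18 = 1602/18 = 89.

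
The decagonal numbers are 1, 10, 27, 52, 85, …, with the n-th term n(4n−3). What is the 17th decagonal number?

1105

17·(4·17 − 3) = 17·65 = 1105.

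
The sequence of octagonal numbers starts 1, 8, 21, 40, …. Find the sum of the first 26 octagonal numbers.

Σ i(3i−2) = 3Σi² − 2Σi over i = 1..26.
Σi = 351 and Σi² = 6201.
3·6201 − 2·351 = 17901.

17901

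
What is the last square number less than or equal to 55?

Solve n² ≤ 55 for integer n.
n = 7 gives 49 ≤ 55, while n = 8 gives 64 > 55; so the answer is 49.

49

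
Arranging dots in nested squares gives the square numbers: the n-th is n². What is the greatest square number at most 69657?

69169

Solve n² ≤ 69657 for integer n.
n = 263 gives 69169 ≤ 69657, while n = 264 gives 69696 > 69657; so the answer is 69169.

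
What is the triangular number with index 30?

30·31/2 = 930/2 = 465.

465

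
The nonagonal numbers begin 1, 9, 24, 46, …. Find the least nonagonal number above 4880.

4959

Solve n(7n−5)/2 > 4880 for integer n.
The largest n with value ≤ 4880 is 37 (since 4699 ≤ 4880 < 4959), so the first above is n = 38, value 4959.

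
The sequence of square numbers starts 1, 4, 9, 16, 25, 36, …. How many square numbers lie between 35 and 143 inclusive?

The n-th square number is n².
Smallest index with value ≥ 35: n = 6 (giving 36).
Largest index with value ≤ 143: n = 11 (giving 121).
Indices 6 through 11: 6 terms.

6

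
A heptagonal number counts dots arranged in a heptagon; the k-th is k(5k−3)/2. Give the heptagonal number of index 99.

24354

The 99th heptagonal number is n(5n−3)/2 with n = 99.
99·(5·99 − 3)/2 = 99·492/2 = 99·246 = 24354.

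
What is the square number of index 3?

The 3rd square number is n² with n = 3.
3² = 9.

9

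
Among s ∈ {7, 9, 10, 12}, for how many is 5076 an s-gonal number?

s = 7: P(7, 45) = 4995 and P(7, 46) = 5221; 5076 is not s-gonal.
s = 9: P(9, 38) = 4959 and P(9, 39) = 5226; 5076 is not s-gonal.
s = 10: P(10, 36) = 5076. ✓
s = 12: P(12, 32) = 4992 and P(12, 33) = 5313; 5076 is not s-gonal.
Hits: s ∈ {10} → 1.

1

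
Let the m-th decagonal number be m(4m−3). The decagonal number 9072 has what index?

48

Set n(4n−3) = 9072, giving 4n² − 3n − 9072 = 0.
The discriminant is 9 + 16·9072 = 145161, and √145161 = 381.
So n = (3 + 381) / 8 = 384/8 = 48.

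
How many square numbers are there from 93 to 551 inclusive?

The n-th square number is n².
Smallest index with value ≥ 93: n = 10 (giving 100).
Largest index with value ≤ 551: n = 23 (giving 529).
Indices 10 through 23: 14 terms.

14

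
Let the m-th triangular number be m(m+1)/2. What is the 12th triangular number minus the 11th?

12

Consecutive triangular numbers differ by n: T_{12} − T_{11} = 12.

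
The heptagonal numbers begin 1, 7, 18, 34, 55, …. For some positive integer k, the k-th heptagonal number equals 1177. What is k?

Set n(5n−3)/2 = 1177, giving 5n² − 3n − 2354 = 0.
The discriminant is 9 + 40·1177 = 47089, and √47089 = 217.
So n = (3 + 217) / 10 = 220/10 = 22.

22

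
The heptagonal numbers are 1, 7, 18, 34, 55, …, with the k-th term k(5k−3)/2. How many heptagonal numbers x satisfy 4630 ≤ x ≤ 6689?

9

The n-th heptagonal number is n(5n−3)/2.
Smallest index with value ≥ 4630: n = 44 (giving 4774).
Largest index with value ≤ 6689: n = 52 (giving 6682).
Indices 44 through 52: 9 terms.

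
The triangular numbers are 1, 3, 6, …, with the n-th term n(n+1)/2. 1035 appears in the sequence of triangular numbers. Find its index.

Set n(n+1)/2 = 1035, giving n² + n − 2070 = 0.
The discriminant is 1 + 8·1035 = 8281, and √8281 = 91.
So n = (-1 + 91) / 2 = 90/2 = 45.

45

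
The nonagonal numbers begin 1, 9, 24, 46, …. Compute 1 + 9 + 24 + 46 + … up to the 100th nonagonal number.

Σ i(7i−5)/2 = (7Σi² − 5Σi) / 2 over i = 1..100.
Σi = 5050 and Σi² = 338350.
(7·338350 − 5·5050) / 2 = 2343200/2 = 1171600.

1171600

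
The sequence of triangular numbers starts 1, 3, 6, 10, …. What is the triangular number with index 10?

10·11/2 = 110/2 = 55.

55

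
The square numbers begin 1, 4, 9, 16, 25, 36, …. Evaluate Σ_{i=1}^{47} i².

35720

Σ_{i=1}^{47} i² = 47·48·95/6 = 35720.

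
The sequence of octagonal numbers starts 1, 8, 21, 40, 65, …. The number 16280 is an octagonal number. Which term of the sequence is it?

Set n(3n−2) = 16280, giving 3n² − 2n − 16280 = 0.
So n = (2 + 442) / 6 = 444/6 = 74.
Check: 74·(3·74 − 2) = 16280. ✓

74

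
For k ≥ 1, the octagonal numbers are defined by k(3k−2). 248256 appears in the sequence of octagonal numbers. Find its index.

288

Set n(3n−2) = 248256, giving 3n² − 2n − 248256 = 0.
So n = (2 + 1726) / 6 = 1728/6 = 288.
Check: 288·(3·288 − 2) = 248256. ✓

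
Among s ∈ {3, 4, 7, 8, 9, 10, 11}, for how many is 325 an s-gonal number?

s = 3: P(3, 25) = 325. ✓
s = 4: P(4, 18) = 324 and P(4, 19) = 361; 325 is not s-gonal.
s = 7: P(7, 11) = 286 and P(7, 12) = 342; 325 is not s-gonal.
s = 8: P(8, 10) = 280 and P(8, 11) = 341; 325 is not s-gonal.
s = 9: P(9, 10) = 325. ✓
s = 10: P(10, 9) = 297 and P(10, 10) = 370; 325 is not s-gonal.
s = 11: P(11, 8) = 260 and P(11, 9) = 333; 325 is not s-gonal.
Hits: s ∈ {3, 9} → 2.

2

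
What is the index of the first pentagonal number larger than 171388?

339

Solve n(3n−1)/2 > 171388 for integer n.
The largest n with value ≤ 171388 is 338 (since 171197 ≤ 171388 < 172212), so the first above is n = 339, value 172212.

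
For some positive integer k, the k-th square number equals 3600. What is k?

We need n² = 3600, so n = √3600 = 60.
Check: 60² = 3600. ✓

60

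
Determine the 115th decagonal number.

The 115th decagonal number is n(4n−3) with n = 115.
115·(4·115 − 3) = 115·457 = 52555.

52555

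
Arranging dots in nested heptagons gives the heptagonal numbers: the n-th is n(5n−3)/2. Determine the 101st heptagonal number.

The 101st heptagonal number is n(5n−3)/2 with n = 101.
101·(5·101 − 3)/2 = 101·502/2 = 101·251 = 25351.

25351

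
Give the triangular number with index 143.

10296

143·144/2 = 20592/2 = 10296.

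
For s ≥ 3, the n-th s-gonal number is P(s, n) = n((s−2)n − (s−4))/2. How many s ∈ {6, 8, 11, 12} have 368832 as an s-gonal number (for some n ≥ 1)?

1

s = 6: P(6, 429) = 367653 and P(6, 430) = 369370; 368832 is not s-gonal.
s = 8: P(8, 350) = 366800 and P(8, 351) = 368901; 368832 is not s-gonal.
s = 11: P(11, 286) = 367081 and P(11, 287) = 369656; 368832 is not s-gonal.
s = 12: P(12, 272) = 368832. ✓
Hits: s ∈ {12} → 1.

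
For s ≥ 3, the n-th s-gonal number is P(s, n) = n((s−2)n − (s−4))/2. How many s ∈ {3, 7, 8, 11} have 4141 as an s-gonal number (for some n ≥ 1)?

1

s = 3: P(3, 90) = 4095 and P(3, 91) = 4186; 4141 is not s-gonal.
s = 7: P(7, 41) = 4141. ✓
s = 8: P(8, 37) = 4033 and P(8, 38) = 4256; 4141 is not s-gonal.
s = 11: P(11, 30) = 3945 and P(11, 31) = 4216; 4141 is not s-gonal.
Hits: s ∈ {7} → 1.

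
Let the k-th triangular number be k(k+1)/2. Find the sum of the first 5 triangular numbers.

Σ i(i+1)/2 = (Σi² + Σi) / 2 over i = 1..5.
Σi = 15 and Σi² = 55.
(1·55 + 1·15) / 2 = 70/2 = 35.

35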